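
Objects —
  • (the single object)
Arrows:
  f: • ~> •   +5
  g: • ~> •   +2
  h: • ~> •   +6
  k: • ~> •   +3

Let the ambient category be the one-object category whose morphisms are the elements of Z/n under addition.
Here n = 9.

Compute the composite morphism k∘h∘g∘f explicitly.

Answer: +7

Derivation:
  0 +5≡5 +2≡7 +6≡4 +3≡7  (mod 9)
result: +7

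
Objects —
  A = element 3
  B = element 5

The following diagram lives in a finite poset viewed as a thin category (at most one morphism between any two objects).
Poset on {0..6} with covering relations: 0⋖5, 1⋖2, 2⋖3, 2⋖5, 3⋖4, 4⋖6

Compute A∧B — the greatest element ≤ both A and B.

Common predecessors of 3,5: {1,2}
  1 <= 2
  2 <= 2
glb = 2

Answer: A∧B = 2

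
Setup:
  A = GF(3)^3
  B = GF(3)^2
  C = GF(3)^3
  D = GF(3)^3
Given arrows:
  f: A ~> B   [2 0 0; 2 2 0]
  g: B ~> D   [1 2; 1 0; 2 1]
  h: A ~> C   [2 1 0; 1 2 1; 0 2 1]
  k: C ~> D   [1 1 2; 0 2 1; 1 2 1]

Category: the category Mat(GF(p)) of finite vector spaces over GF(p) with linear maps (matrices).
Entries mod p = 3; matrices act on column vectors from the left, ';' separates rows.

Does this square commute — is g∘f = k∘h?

Path 1 = f;g:
  e0=⟨1,0,0⟩ f~>⟨2,2⟩ g~>⟨0,2,0⟩
  e1=⟨0,1,0⟩ f~>⟨0,2⟩ g~>⟨1,0,2⟩
  e2=⟨0,0,1⟩ f~>⟨0,0⟩ g~>⟨0,0,0⟩
  result₁ = [0 1 0; 2 0 0; 0 2 0]
Path 2 = h;k:
  e0=⟨1,0,0⟩ h~>⟨2,1,0⟩ k~>⟨0,2,1⟩
  e1=⟨0,1,0⟩ h~>⟨1,2,2⟩ k~>⟨1,0,1⟩
  e2=⟨0,0,1⟩ h~>⟨0,1,1⟩ k~>⟨0,0,0⟩
  result₂ = [0 1 0; 2 0 0; 1 1 0]
Equal? NO — does not commute

Answer: DOES NOT COMMUTE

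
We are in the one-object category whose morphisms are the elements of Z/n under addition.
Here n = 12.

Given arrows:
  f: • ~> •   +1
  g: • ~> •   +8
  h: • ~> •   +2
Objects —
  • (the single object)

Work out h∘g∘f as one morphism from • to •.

Answer: +11

Trace:
  0 +1≡1 +8≡9 +2≡11  (mod 12)
composite: +11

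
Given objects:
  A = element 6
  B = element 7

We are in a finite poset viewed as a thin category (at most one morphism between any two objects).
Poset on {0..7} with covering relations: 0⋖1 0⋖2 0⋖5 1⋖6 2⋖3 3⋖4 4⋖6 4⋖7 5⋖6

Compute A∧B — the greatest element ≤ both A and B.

Answer: A∧B = 4

Trace:
Lower bounds of A=6 and B=7: {0,2,3,4}
  0 ≤ 4
  2 ≤ 4
  3 ≤ 4
  4 ≤ 4
glb = 4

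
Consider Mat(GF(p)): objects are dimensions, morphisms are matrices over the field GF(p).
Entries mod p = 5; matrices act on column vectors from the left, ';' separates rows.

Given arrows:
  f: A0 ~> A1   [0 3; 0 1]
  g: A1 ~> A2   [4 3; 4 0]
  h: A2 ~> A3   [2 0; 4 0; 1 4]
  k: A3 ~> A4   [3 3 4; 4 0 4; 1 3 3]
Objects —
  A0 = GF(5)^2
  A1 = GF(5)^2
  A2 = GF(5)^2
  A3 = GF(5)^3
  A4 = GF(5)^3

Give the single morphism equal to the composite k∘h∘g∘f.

Answer: [0 2; 0 2; 0 4]

Derivation:
  e0=⟨1,0⟩ f~>⟨0,0⟩ g~>⟨0,0⟩ h~>⟨0,0,0⟩ k~>⟨0,0,0⟩
  e1=⟨0,1⟩ f~>⟨3,1⟩ g~>⟨0,2⟩ h~>⟨0,0,3⟩ k~>⟨2,2,4⟩
result: [0 2; 0 2; 0 4]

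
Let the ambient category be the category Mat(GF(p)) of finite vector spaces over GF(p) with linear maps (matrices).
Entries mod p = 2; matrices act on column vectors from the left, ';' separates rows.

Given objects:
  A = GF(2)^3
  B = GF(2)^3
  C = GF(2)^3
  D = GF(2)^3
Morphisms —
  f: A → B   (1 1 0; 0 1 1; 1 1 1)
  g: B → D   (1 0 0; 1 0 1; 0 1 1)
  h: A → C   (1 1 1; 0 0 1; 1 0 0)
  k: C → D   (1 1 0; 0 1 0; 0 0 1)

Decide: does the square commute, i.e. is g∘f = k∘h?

Answer: COMMUTES

Work:
Along f;g (path 1):
  e0=(1,0,0) f→(1,0,1) g→(1,0,1)
  e1=(0,1,0) f→(1,1,1) g→(1,0,0)
  e2=(0,0,1) f→(0,1,1) g→(0,1,0)
  ⟦path⟧₁ = (1 1 0; 0 0 1; 1 0 0)
Along h;k (path 2):
  e0=(1,0,0) h→(1,0,1) k→(1,0,1)
  e1=(0,1,0) h→(1,0,0) k→(1,0,0)
  e2=(0,0,1) h→(1,1,0) k→(0,1,0)
  ⟦path⟧₂ = (1 1 0; 0 0 1; 1 0 0)
Equal? equal; square commutes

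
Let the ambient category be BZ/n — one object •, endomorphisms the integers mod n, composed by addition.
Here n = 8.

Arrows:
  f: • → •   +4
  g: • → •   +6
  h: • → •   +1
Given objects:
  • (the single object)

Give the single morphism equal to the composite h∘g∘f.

  0 +4≡4 +6≡2 +1≡3  (mod 8)
result: +3

Answer: +3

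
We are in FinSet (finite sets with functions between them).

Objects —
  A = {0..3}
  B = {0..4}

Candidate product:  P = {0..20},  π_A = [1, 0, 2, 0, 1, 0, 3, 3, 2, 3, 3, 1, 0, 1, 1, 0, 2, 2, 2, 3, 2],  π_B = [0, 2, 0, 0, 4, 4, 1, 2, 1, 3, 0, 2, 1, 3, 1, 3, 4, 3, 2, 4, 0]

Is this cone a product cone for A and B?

|A|·|B| = 4·5 = 20;  |P| = 21
  → cardinalities differ; no bijection possible.

Answer: NOT A VALID PRODUCT — |P|=21 ≠ |A|·|B|=20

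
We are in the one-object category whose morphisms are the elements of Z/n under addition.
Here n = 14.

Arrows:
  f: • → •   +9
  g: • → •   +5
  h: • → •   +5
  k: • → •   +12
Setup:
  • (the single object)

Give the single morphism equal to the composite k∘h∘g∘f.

  0 +9≡9 +5≡0 +5≡5 +12≡3  (mod 14)
⟦path⟧: +3

Answer: +3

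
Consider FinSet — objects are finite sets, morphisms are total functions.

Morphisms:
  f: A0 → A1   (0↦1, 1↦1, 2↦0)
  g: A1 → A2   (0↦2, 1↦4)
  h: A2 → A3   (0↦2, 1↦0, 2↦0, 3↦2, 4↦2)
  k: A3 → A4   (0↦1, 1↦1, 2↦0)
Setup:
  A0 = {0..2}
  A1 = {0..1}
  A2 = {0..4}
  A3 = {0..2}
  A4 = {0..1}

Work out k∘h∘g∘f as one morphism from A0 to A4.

  0 f→1 g→4 h→2 k→0
  1 f→1 g→4 h→2 k→0
  2 f→0 g→2 h→0 k→1
result: (0↦0, 1↦0, 2↦1)

Answer: (0↦0, 1↦0, 2↦1)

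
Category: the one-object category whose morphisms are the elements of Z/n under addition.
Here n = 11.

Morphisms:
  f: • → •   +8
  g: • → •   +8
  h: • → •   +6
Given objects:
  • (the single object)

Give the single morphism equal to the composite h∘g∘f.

Answer: +0

Derivation:
  0 +8≡8 +8≡5 +6≡0  (mod 11)
composite: +0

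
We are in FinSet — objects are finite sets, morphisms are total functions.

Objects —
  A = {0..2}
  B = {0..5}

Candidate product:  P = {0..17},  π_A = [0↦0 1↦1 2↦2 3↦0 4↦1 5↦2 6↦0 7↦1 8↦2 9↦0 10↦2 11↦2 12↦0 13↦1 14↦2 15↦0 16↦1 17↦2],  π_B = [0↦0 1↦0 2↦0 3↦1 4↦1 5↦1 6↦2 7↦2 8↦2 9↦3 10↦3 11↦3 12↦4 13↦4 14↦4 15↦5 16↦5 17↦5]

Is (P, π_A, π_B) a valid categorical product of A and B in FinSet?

|A|·|B| = 3·6 = 18;  |P| = 18
Check the pairing map k ↦ (π_A(k), π_B(k)):
  0 ↦ (0,0)
  1 ↦ (1,0)
  2 ↦ (2,0)
  3 ↦ (0,1)
  4 ↦ (1,1)
  5 ↦ (2,1)
  6 ↦ (0,2)
  7 ↦ (1,2)
  8 ↦ (2,2)
  9 ↦ (0,3)
  10 ↦ (2,3)
  11 ↦ (2,3)  ✗ repeats pair of k=10
  12 ↦ (0,4)
  13 ↦ (1,4)
  14 ↦ (2,4)
  15 ↦ (0,5)
  16 ↦ (1,5)
  17 ↦ (2,5)
distinct pairs in image: 17 / 18 needed
  → (2,3) hit at k=10 and k=11

Answer: NOT A VALID PRODUCT — duplicate pair at indices 11,10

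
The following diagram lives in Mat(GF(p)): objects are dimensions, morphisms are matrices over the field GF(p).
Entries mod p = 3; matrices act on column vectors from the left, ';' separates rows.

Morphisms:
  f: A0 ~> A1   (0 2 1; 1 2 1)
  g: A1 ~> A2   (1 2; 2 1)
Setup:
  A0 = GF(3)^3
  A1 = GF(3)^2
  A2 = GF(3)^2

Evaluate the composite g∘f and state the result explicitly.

  e0=[1,0,0] f~>[0,1] g~>[2,1]
  e1=[0,1,0] f~>[2,2] g~>[0,0]
  e2=[0,0,1] f~>[1,1] g~>[0,0]
result: (2 0 0; 1 0 0)

Answer: (2 0 0; 1 0 0)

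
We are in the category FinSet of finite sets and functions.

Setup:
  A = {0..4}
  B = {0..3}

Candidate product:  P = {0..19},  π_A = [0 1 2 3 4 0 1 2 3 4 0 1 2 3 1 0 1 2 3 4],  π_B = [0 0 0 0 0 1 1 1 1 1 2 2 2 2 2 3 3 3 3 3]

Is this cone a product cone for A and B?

Answer: NOT A VALID PRODUCT — duplicate pair at indices 11,14

Derivation:
|A|·|B| = 5·4 = 20;  |P| = 20
Check the pairing map k ↦ (π_A(k), π_B(k)):
  0 : (0,0)
  1 : (1,0)
  2 : (2,0)
  3 : (3,0)
  4 : (4,0)
  5 : (0,1)
  6 : (1,1)
  7 : (2,1)
  8 : (3,1)
  9 : (4,1)
  10 : (0,2)
  11 : (1,2)
  12 : (2,2)
  13 : (3,2)
  14 : (1,2)  ✗ repeats pair of k=11
  15 : (0,3)
  16 : (1,3)
  17 : (2,3)
  18 : (3,3)
  19 : (4,3)
distinct pairs in image: 19 / 20 needed
  → (1,2) hit at k=11 and k=14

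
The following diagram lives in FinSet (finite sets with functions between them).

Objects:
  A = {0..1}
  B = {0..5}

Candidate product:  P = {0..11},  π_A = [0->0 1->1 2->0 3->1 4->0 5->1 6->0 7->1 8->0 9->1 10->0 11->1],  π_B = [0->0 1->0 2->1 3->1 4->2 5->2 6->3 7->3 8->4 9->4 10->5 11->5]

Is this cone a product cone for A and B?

Answer: VALID PRODUCT

Work:
|A|·|B| = 2·6 = 12;  |P| = 12
Check the pairing map k ↦ (π_A(k), π_B(k)):
  0 -> (0,0)
  1 -> (1,0)
  2 -> (0,1)
  3 -> (1,1)
  4 -> (0,2)
  5 -> (1,2)
  6 -> (0,3)
  7 -> (1,3)
  8 -> (0,4)
  9 -> (1,4)
  10 -> (0,5)
  11 -> (1,5)
distinct pairs in image: 12 / 12 needed
  → bijection onto A×B; projections well-typed.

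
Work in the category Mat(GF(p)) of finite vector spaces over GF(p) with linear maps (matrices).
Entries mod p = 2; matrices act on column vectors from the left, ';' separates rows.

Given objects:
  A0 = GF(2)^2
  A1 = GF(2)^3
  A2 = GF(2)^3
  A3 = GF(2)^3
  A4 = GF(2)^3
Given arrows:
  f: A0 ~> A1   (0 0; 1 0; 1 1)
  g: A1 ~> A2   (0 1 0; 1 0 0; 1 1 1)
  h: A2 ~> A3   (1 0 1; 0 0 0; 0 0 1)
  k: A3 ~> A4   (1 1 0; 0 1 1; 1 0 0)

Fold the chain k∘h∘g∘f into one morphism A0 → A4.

  e0=[1,0] f~>[0,1,1] g~>[1,0,0] h~>[1,0,0] k~>[1,0,1]
  e1=[0,1] f~>[0,0,1] g~>[0,0,1] h~>[1,0,1] k~>[1,1,1]
result: (1 1; 0 1; 1 1)

Answer: (1 1; 0 1; 1 1)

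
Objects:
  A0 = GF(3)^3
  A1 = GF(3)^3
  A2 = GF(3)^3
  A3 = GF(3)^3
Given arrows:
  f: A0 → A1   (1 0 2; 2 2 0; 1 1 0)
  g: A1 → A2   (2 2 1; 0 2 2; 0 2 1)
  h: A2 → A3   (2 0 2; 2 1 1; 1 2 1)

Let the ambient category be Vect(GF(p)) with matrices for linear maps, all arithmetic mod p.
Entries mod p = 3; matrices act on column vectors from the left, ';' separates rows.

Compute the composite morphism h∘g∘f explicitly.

Answer: (0 2 2; 1 0 2; 0 1 1)

Trace:
  e0=⟨1,0,0⟩ f→⟨1,2,1⟩ g→⟨1,0,2⟩ h→⟨0,1,0⟩
  e1=⟨0,1,0⟩ f→⟨0,2,1⟩ g→⟨2,0,2⟩ h→⟨2,0,1⟩
  e2=⟨0,0,1⟩ f→⟨2,0,0⟩ g→⟨1,0,0⟩ h→⟨2,2,1⟩
composite: (0 2 2; 1 0 2; 0 1 1)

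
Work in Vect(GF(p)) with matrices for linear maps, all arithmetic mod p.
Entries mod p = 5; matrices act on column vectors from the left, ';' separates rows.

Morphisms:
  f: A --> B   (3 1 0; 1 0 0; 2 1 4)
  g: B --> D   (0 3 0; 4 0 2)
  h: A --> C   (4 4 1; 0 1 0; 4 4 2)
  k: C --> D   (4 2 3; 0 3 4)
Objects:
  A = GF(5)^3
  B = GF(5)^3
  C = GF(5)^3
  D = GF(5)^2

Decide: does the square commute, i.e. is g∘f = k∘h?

Answer: DOES NOT COMMUTE

Derivation:
1) trace f;g:
  e0=(1,0,0) f-->(3,1,2) g-->(3,1)
  e1=(0,1,0) f-->(1,0,1) g-->(0,1)
  e2=(0,0,1) f-->(0,0,4) g-->(0,3)
  result₁ = (3 0 0; 1 1 3)
2) trace h;k:
  e0=(1,0,0) h-->(4,0,4) k-->(3,1)
  e1=(0,1,0) h-->(4,1,4) k-->(0,4)
  e2=(0,0,1) h-->(1,0,2) k-->(0,3)
  result₂ = (3 0 0; 1 4 3)
Equal? NO — does not commute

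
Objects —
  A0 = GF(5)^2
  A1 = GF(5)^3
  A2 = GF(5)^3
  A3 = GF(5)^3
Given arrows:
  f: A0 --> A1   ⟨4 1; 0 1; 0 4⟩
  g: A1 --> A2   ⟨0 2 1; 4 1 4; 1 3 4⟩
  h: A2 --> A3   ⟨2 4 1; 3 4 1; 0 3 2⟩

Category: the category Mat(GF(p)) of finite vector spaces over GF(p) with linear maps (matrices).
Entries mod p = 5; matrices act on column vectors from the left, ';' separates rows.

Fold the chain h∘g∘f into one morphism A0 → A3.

Answer: ⟨3 1; 3 2; 1 3⟩

Trace:
  e0=(1,0) f-->(4,0,0) g-->(0,1,4) h-->(3,3,1)
  e1=(0,1) f-->(1,1,4) g-->(1,1,0) h-->(1,2,3)
⟦path⟧: ⟨3 1; 3 2; 1 3⟩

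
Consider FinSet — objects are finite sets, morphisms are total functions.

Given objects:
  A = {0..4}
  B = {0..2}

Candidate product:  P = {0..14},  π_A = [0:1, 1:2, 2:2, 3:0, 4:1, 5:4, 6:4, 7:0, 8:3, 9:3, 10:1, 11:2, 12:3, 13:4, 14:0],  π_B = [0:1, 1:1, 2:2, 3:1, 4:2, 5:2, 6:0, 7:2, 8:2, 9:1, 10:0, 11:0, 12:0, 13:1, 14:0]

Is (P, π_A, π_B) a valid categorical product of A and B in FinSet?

|A|·|B| = 5·3 = 15;  |P| = 15
Check the pairing map k ↦ (π_A(k), π_B(k)):
  0 : (1,1)
  1 : (2,1)
  2 : (2,2)
  3 : (0,1)
  4 : (1,2)
  5 : (4,2)
  6 : (4,0)
  7 : (0,2)
  8 : (3,2)
  9 : (3,1)
  10 : (1,0)
  11 : (2,0)
  12 : (3,0)
  13 : (4,1)
  14 : (0,0)
distinct pairs in image: 15 / 15 needed
  → bijection onto A×B; projections well-typed.

Answer: VALID PRODUCT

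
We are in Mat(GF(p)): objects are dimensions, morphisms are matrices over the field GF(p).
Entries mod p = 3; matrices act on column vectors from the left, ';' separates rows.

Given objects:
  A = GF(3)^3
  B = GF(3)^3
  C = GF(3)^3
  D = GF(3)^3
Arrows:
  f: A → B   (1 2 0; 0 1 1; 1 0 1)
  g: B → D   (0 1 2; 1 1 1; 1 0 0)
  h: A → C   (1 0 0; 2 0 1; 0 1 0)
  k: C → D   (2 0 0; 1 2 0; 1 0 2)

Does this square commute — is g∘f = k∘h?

Answer: DOES NOT COMMUTE

Trace:
1) trace f;g:
  e0=⟨1,0,0⟩ f→⟨1,0,1⟩ g→⟨2,2,1⟩
  e1=⟨0,1,0⟩ f→⟨2,1,0⟩ g→⟨1,0,2⟩
  e2=⟨0,0,1⟩ f→⟨0,1,1⟩ g→⟨0,2,0⟩
  ⟦path⟧₁ = (2 1 0; 2 0 2; 1 2 0)
2) trace h;k:
  e0=⟨1,0,0⟩ h→⟨1,2,0⟩ k→⟨2,2,1⟩
  e1=⟨0,1,0⟩ h→⟨0,0,1⟩ k→⟨0,0,2⟩
  e2=⟨0,0,1⟩ h→⟨0,1,0⟩ k→⟨0,2,0⟩
  ⟦path⟧₂ = (2 0 0; 2 0 2; 1 2 0)
Equal? distinct morphisms ✗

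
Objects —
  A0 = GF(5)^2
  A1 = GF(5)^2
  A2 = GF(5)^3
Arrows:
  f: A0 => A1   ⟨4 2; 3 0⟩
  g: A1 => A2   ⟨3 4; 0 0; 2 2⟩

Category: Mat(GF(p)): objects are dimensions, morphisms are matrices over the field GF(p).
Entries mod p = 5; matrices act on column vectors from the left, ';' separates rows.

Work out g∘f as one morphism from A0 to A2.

  e0=[1,0] f=>[4,3] g=>[4,0,4]
  e1=[0,1] f=>[2,0] g=>[1,0,4]
⟦path⟧: ⟨4 1; 0 0; 4 4⟩

Answer: ⟨4 1; 0 0; 4 4⟩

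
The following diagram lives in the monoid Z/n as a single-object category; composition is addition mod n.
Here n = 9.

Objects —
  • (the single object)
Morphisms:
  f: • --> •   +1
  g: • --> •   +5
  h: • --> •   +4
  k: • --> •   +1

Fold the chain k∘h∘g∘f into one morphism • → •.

Answer: +2

Derivation:
  0 +1≡1 +5≡6 +4≡1 +1≡2  (mod 9)
composite: +2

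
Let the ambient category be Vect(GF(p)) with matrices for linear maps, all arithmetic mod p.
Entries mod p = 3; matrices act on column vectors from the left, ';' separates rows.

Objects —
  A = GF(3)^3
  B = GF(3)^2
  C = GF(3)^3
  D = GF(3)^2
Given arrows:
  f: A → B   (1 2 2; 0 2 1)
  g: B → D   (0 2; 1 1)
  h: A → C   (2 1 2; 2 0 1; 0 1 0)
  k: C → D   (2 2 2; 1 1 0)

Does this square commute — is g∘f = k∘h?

1) trace f;g:
  e0=(1,0,0) f→(1,0) g→(0,1)
  e1=(0,1,0) f→(2,2) g→(1,1)
  e2=(0,0,1) f→(2,1) g→(2,0)
  result₁ = (0 1 2; 1 1 0)
2) trace h;k:
  e0=(1,0,0) h→(2,2,0) k→(2,1)
  e1=(0,1,0) h→(1,0,1) k→(1,1)
  e2=(0,0,1) h→(2,1,0) k→(0,0)
  result₂ = (2 1 0; 1 1 0)
Equal? distinct morphisms ✗

Answer: DOES NOT COMMUTE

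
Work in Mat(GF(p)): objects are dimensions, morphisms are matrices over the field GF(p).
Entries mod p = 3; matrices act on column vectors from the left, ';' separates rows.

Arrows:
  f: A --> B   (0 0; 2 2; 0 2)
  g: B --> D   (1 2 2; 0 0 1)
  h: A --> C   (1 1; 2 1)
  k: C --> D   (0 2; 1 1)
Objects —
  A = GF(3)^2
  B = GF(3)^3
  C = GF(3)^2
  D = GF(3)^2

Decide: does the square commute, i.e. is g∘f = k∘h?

Answer: COMMUTES

Trace:
Along f;g (path 1):
  e0=(1,0) f-->(0,2,0) g-->(1,0)
  e1=(0,1) f-->(0,2,2) g-->(2,2)
  result₁ = (1 2; 0 2)
Along h;k (path 2):
  e0=(1,0) h-->(1,2) k-->(1,0)
  e1=(0,1) h-->(1,1) k-->(2,2)
  result₂ = (1 2; 0 2)
Equal? YES — commutes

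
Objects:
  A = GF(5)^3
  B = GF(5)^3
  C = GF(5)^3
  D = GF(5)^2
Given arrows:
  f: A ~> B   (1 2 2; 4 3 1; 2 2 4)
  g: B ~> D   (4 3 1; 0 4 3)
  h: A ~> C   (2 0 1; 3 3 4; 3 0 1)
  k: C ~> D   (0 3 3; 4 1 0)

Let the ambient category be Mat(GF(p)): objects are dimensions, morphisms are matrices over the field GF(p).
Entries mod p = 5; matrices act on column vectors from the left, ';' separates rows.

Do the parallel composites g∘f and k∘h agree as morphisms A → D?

Answer: DOES NOT COMMUTE

Work:
Path 1 = f;g:
  e0=⟨1,0,0⟩ f~>⟨1,4,2⟩ g~>⟨3,2⟩
  e1=⟨0,1,0⟩ f~>⟨2,3,2⟩ g~>⟨4,3⟩
  e2=⟨0,0,1⟩ f~>⟨2,1,4⟩ g~>⟨0,1⟩
  result₁ = (3 4 0; 2 3 1)
Path 2 = h;k:
  e0=⟨1,0,0⟩ h~>⟨2,3,3⟩ k~>⟨3,1⟩
  e1=⟨0,1,0⟩ h~>⟨0,3,0⟩ k~>⟨4,3⟩
  e2=⟨0,0,1⟩ h~>⟨1,4,1⟩ k~>⟨0,3⟩
  result₂ = (3 4 0; 1 3 3)
Equal? NO — does not commute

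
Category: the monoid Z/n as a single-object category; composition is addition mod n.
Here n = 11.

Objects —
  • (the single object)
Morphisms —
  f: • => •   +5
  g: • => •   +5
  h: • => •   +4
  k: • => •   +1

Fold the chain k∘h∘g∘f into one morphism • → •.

  0 +5≡5 +5≡10 +4≡3 +1≡4  (mod 11)
⟦path⟧: +4

Answer: +4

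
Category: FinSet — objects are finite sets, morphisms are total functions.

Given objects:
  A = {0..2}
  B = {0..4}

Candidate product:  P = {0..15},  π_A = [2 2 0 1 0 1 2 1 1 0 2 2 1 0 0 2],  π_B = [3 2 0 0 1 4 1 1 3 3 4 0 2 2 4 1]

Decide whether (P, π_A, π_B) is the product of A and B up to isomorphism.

|A|·|B| = 3·5 = 15;  |P| = 16
  → cardinalities differ; no bijection possible.

Answer: NOT A VALID PRODUCT — |P|=16 ≠ |A|·|B|=15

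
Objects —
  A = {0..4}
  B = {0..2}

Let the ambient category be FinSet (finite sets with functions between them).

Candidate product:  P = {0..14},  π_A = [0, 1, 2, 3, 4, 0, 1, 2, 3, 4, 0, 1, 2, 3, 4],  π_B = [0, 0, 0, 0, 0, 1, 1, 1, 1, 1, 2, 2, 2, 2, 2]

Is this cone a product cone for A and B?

Answer: VALID PRODUCT

Derivation:
|A|·|B| = 5·3 = 15;  |P| = 15
Check the pairing map k ↦ (π_A(k), π_B(k)):
  0 ↦ (0,0)
  1 ↦ (1,0)
  2 ↦ (2,0)
  3 ↦ (3,0)
  4 ↦ (4,0)
  5 ↦ (0,1)
  6 ↦ (1,1)
  7 ↦ (2,1)
  8 ↦ (3,1)
  9 ↦ (4,1)
  10 ↦ (0,2)
  11 ↦ (1,2)
  12 ↦ (2,2)
  13 ↦ (3,2)
  14 ↦ (4,2)
distinct pairs in image: 15 / 15 needed
  → bijection onto A×B; projections well-typed.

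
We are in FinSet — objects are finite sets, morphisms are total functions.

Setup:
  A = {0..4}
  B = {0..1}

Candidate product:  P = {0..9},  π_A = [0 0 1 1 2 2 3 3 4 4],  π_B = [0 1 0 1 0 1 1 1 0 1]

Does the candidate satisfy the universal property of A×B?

|A|·|B| = 5·2 = 10;  |P| = 10
Check the pairing map k ↦ (π_A(k), π_B(k)):
  0 -> (0,0)
  1 -> (0,1)
  2 -> (1,0)
  3 -> (1,1)
  4 -> (2,0)
  5 -> (2,1)
  6 -> (3,1)
  7 -> (3,1)  ✗ repeats pair of k=6
  8 -> (4,0)
  9 -> (4,1)
distinct pairs in image: 9 / 10 needed
  → (3,1) hit at k=6 and k=7

Answer: NOT A VALID PRODUCT — duplicate pair at indices 7,6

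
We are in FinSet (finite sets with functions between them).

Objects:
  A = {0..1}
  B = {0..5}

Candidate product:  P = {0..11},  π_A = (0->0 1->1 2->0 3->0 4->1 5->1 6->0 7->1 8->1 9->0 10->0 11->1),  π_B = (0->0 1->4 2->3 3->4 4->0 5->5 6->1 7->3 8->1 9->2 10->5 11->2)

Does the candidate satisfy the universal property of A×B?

|A|·|B| = 2·6 = 12;  |P| = 12
Check the pairing map k ↦ (π_A(k), π_B(k)):
  0 -> (0,0)
  1 -> (1,4)
  2 -> (0,3)
  3 -> (0,4)
  4 -> (1,0)
  5 -> (1,5)
  6 -> (0,1)
  7 -> (1,3)
  8 -> (1,1)
  9 -> (0,2)
  10 -> (0,5)
  11 -> (1,2)
distinct pairs in image: 12 / 12 needed
  → bijection onto A×B; projections well-typed.

Answer: VALID PRODUCT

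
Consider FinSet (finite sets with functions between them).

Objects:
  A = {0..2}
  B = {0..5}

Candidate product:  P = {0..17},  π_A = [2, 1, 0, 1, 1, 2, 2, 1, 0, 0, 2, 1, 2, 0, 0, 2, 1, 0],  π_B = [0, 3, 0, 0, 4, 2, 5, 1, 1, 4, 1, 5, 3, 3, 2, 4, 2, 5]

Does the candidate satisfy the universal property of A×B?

Answer: VALID PRODUCT

Trace:
|A|·|B| = 3·6 = 18;  |P| = 18
Check the pairing map k ↦ (π_A(k), π_B(k)):
  0 -> (2,0)
  1 -> (1,3)
  2 -> (0,0)
  3 -> (1,0)
  4 -> (1,4)
  5 -> (2,2)
  6 -> (2,5)
  7 -> (1,1)
  8 -> (0,1)
  9 -> (0,4)
  10 -> (2,1)
  11 -> (1,5)
  12 -> (2,3)
  13 -> (0,3)
  14 -> (0,2)
  15 -> (2,4)
  16 -> (1,2)
  17 -> (0,5)
distinct pairs in image: 18 / 18 needed
  → bijection onto A×B; projections well-typed.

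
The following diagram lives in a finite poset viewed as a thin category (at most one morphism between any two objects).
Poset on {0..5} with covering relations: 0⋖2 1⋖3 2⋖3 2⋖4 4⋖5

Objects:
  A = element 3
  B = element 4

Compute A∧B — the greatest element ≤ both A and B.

Answer: A∧B = 2

Trace:
Common predecessors of 3,4: {0,2}
  0 ≤ 2
  2 ≤ 2
glb = 2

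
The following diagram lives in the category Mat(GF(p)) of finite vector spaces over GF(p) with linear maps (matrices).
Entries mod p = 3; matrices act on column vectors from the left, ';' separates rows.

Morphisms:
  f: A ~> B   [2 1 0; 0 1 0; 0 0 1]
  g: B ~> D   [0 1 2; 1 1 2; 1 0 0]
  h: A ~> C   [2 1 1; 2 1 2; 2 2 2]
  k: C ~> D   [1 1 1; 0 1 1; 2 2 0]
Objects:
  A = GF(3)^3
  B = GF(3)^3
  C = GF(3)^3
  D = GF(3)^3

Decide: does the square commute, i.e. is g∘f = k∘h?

1) trace f;g:
  e0=⟨1,0,0⟩ f~>⟨2,0,0⟩ g~>⟨0,2,2⟩
  e1=⟨0,1,0⟩ f~>⟨1,1,0⟩ g~>⟨1,2,1⟩
  e2=⟨0,0,1⟩ f~>⟨0,0,1⟩ g~>⟨2,2,0⟩
  result₁ = [0 1 2; 2 2 2; 2 1 0]
2) trace h;k:
  e0=⟨1,0,0⟩ h~>⟨2,2,2⟩ k~>⟨0,1,2⟩
  e1=⟨0,1,0⟩ h~>⟨1,1,2⟩ k~>⟨1,0,1⟩
  e2=⟨0,0,1⟩ h~>⟨1,2,2⟩ k~>⟨2,1,0⟩
  result₂ = [0 1 2; 1 0 1; 2 1 0]
Equal? differ; not commutative

Answer: DOES NOT COMMUTE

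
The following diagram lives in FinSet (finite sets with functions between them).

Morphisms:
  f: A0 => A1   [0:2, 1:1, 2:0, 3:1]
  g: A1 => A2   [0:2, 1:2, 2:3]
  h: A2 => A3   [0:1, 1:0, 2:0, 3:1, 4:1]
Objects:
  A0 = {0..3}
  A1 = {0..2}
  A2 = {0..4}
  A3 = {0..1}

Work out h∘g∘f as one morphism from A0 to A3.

Answer: [0:1, 1:0, 2:0, 3:0]

Work:
  0 f=>2 g=>3 h=>1
  1 f=>1 g=>2 h=>0
  2 f=>0 g=>2 h=>0
  3 f=>1 g=>2 h=>0
result: [0:1, 1:0, 2:0, 3:0]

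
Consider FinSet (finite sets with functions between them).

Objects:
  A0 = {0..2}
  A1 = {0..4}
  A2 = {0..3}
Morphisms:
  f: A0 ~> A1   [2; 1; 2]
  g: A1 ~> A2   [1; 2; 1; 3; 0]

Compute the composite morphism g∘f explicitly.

Answer: [1; 2; 1]

Derivation:
  0 f~>2 g~>1
  1 f~>1 g~>2
  2 f~>2 g~>1
result: [1; 2; 1]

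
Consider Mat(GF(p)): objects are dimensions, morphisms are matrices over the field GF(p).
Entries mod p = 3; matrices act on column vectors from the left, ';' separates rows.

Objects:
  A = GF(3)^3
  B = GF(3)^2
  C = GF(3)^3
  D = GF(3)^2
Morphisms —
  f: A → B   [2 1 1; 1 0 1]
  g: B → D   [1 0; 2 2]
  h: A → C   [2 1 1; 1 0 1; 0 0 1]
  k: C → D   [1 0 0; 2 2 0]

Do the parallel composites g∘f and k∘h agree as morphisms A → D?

Answer: COMMUTES

Work:
Path 1 = f;g:
  e0=[1,0,0] f→[2,1] g→[2,0]
  e1=[0,1,0] f→[1,0] g→[1,2]
  e2=[0,0,1] f→[1,1] g→[1,1]
  ⟦path⟧₁ = [2 1 1; 0 2 1]
Path 2 = h;k:
  e0=[1,0,0] h→[2,1,0] k→[2,0]
  e1=[0,1,0] h→[1,0,0] k→[1,2]
  e2=[0,0,1] h→[1,1,1] k→[1,1]
  ⟦path⟧₂ = [2 1 1; 0 2 1]
Equal? same morphism ✓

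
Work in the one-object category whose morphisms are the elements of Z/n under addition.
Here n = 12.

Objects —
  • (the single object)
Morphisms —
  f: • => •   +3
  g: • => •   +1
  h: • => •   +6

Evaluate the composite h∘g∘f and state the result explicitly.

  0 +3≡3 +1≡4 +6≡10  (mod 12)
composite: +10

Answer: +10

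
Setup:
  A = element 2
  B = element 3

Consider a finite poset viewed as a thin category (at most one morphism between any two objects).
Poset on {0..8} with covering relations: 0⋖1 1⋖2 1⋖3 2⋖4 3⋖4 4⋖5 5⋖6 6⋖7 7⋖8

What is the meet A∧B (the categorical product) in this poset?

Answer: A∧B = 1

Trace:
Common predecessors of 2,3: {0,1}
  0 ⊑ 1
  1 ⊑ 1
glb = 1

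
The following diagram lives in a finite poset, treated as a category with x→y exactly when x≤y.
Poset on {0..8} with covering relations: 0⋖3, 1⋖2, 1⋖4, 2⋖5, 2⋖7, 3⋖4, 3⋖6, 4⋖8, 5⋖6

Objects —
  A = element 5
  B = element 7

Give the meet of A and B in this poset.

Answer: A∧B = 2

Trace:
Lower bounds of A=5 and B=7: {1,2}
  1 ⊑ 2
  2 ⊑ 2
glb = 2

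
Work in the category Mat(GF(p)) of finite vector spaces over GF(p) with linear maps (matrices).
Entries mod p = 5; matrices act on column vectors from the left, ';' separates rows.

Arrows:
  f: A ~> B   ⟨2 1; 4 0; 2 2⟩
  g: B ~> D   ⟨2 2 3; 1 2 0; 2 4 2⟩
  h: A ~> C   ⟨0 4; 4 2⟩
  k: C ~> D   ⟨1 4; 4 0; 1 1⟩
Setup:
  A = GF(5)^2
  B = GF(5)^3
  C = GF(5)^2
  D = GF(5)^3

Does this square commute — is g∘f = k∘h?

Along f;g (path 1):
  e0=[1,0] f~>[2,4,2] g~>[3,0,4]
  e1=[0,1] f~>[1,0,2] g~>[3,1,1]
  composite₁ = ⟨3 3; 0 1; 4 1⟩
Along h;k (path 2):
  e0=[1,0] h~>[0,4] k~>[1,0,4]
  e1=[0,1] h~>[4,2] k~>[2,1,1]
  composite₂ = ⟨1 2; 0 1; 4 1⟩
Equal? NO — does not commute

Answer: DOES NOT COMMUTE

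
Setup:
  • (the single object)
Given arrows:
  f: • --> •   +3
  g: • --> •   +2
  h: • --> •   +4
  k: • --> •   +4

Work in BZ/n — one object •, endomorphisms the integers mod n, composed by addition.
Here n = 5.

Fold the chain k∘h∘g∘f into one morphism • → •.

  0 +3≡3 +2≡0 +4≡4 +4≡3  (mod 5)
⟦path⟧: +3

Answer: +3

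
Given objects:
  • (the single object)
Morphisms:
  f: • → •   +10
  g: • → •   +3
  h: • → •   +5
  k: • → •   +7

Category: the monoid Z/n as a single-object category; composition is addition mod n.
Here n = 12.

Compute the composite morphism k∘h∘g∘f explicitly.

Answer: +1

Derivation:
  0 +10≡10 +3≡1 +5≡6 +7≡1  (mod 12)
⟦path⟧: +1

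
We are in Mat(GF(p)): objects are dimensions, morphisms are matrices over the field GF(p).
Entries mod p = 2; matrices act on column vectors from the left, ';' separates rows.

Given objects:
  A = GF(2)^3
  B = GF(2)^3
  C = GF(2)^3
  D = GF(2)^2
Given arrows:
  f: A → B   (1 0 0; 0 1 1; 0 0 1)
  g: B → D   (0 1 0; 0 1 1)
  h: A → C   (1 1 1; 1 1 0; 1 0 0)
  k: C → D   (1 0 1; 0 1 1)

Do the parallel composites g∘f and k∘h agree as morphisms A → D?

Answer: COMMUTES

Derivation:
1) trace f;g:
  e0=[1,0,0] f→[1,0,0] g→[0,0]
  e1=[0,1,0] f→[0,1,0] g→[1,1]
  e2=[0,0,1] f→[0,1,1] g→[1,0]
  ⟦path⟧₁ = (0 1 1; 0 1 0)
2) trace h;k:
  e0=[1,0,0] h→[1,1,1] k→[0,0]
  e1=[0,1,0] h→[1,1,0] k→[1,1]
  e2=[0,0,1] h→[1,0,0] k→[1,0]
  ⟦path⟧₂ = (0 1 1; 0 1 0)
Equal? equal; square commutes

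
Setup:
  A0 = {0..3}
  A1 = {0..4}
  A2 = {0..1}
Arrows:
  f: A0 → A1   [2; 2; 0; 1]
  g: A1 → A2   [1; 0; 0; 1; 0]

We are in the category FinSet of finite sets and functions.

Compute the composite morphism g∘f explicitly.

  0 f→2 g→0
  1 f→2 g→0
  2 f→0 g→1
  3 f→1 g→0
result: [0; 0; 1; 0]

Answer: [0; 0; 1; 0]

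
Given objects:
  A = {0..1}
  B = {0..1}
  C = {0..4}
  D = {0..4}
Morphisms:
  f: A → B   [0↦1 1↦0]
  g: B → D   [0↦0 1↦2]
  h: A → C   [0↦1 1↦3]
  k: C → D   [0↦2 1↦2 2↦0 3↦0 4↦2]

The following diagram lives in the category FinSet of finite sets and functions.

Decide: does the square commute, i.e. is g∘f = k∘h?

Along f;g (path 1):
  0 f→1 g→2
  1 f→0 g→0
  composite₁ = [0↦2 1↦0]
Along h;k (path 2):
  0 h→1 k→2
  1 h→3 k→0
  composite₂ = [0↦2 1↦0]
Equal? same morphism ✓

Answer: COMMUTES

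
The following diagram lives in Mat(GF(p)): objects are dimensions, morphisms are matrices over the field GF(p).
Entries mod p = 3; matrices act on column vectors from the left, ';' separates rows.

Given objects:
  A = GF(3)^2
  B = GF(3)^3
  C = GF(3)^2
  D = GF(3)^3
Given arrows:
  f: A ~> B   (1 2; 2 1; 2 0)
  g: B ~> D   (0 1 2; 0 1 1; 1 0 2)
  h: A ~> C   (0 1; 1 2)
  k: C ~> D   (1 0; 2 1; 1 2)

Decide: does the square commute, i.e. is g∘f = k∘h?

Answer: COMMUTES

Trace:
1) trace f;g:
  e0=[1,0] f~>[1,2,2] g~>[0,1,2]
  e1=[0,1] f~>[2,1,0] g~>[1,1,2]
  composite₁ = (0 1; 1 1; 2 2)
2) trace h;k:
  e0=[1,0] h~>[0,1] k~>[0,1,2]
  e1=[0,1] h~>[1,2] k~>[1,1,2]
  composite₂ = (0 1; 1 1; 2 2)
Equal? YES — commutes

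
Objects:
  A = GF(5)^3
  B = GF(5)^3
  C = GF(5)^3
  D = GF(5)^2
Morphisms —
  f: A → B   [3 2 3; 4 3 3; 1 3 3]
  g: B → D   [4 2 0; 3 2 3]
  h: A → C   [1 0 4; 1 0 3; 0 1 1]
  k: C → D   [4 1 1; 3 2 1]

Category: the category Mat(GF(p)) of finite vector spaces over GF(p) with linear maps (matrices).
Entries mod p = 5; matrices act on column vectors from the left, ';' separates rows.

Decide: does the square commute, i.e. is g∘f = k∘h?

Answer: DOES NOT COMMUTE

Derivation:
1) trace f;g:
  e0=(1,0,0) f→(3,4,1) g→(0,0)
  e1=(0,1,0) f→(2,3,3) g→(4,1)
  e2=(0,0,1) f→(3,3,3) g→(3,4)
  composite₁ = [0 4 3; 0 1 4]
2) trace h;k:
  e0=(1,0,0) h→(1,1,0) k→(0,0)
  e1=(0,1,0) h→(0,0,1) k→(1,1)
  e2=(0,0,1) h→(4,3,1) k→(0,4)
  composite₂ = [0 1 0; 0 1 4]
Equal? distinct morphisms ✗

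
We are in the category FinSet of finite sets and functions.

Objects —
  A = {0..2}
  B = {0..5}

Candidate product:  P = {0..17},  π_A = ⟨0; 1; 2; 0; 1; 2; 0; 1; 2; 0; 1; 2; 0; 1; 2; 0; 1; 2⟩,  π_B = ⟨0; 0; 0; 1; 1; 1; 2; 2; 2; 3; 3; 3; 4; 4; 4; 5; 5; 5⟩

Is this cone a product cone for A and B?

Answer: VALID PRODUCT

Work:
|A|·|B| = 3·6 = 18;  |P| = 18
Check the pairing map k ↦ (π_A(k), π_B(k)):
  0 : (0,0)
  1 : (1,0)
  2 : (2,0)
  3 : (0,1)
  4 : (1,1)
  5 : (2,1)
  6 : (0,2)
  7 : (1,2)
  8 : (2,2)
  9 : (0,3)
  10 : (1,3)
  11 : (2,3)
  12 : (0,4)
  13 : (1,4)
  14 : (2,4)
  15 : (0,5)
  16 : (1,5)
  17 : (2,5)
distinct pairs in image: 18 / 18 needed
  → bijection onto A×B; projections well-typed.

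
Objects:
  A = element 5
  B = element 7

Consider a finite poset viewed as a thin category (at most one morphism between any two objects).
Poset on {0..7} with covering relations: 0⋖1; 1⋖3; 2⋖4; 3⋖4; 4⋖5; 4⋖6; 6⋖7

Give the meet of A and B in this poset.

Lower bounds of A=5 and B=7: {0,1,2,3,4}
  0 ⊑ 4
  1 ⊑ 4
  2 ⊑ 4
  3 ⊑ 4
  4 ⊑ 4
glb = 4

Answer: A∧B = 4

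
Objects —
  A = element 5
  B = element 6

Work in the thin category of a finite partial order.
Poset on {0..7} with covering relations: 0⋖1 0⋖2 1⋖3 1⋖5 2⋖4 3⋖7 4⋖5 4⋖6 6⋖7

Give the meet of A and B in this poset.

Answer: A∧B = 4

Derivation:
Common predecessors of 5,6: {0,2,4}
  0 ≤ 4
  2 ≤ 4
  4 ≤ 4
glb = 4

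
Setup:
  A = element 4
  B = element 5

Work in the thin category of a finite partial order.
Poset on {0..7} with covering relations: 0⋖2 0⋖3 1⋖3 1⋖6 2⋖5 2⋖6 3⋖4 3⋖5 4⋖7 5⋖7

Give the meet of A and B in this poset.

Common predecessors of 4,5: {0,1,3}
  0 ≤ 3
  1 ≤ 3
  3 ≤ 3
glb = 3

Answer: A∧B = 3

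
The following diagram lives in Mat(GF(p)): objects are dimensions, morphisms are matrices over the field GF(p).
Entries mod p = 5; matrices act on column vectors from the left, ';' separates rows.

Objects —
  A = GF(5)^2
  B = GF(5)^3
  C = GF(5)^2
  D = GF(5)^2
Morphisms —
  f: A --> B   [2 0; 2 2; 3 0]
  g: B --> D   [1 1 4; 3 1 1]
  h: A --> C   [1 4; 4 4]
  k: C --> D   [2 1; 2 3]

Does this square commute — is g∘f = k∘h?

1) trace f;g:
  e0=[1,0] f-->[2,2,3] g-->[1,1]
  e1=[0,1] f-->[0,2,0] g-->[2,2]
  ⟦path⟧₁ = [1 2; 1 2]
2) trace h;k:
  e0=[1,0] h-->[1,4] k-->[1,4]
  e1=[0,1] h-->[4,4] k-->[2,0]
  ⟦path⟧₂ = [1 2; 4 0]
Equal? NO — does not commute

Answer: DOES NOT COMMUTE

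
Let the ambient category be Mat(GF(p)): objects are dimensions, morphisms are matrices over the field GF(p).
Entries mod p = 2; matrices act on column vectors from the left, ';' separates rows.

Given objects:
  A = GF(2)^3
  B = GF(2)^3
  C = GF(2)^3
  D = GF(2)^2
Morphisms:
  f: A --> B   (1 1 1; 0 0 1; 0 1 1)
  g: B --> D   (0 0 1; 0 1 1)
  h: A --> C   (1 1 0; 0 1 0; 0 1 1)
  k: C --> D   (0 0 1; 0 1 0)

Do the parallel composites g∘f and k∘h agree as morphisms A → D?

Answer: COMMUTES

Trace:
1) trace f;g:
  e0=(1,0,0) f-->(1,0,0) g-->(0,0)
  e1=(0,1,0) f-->(1,0,1) g-->(1,1)
  e2=(0,0,1) f-->(1,1,1) g-->(1,0)
  result₁ = (0 1 1; 0 1 0)
2) trace h;k:
  e0=(1,0,0) h-->(1,0,0) k-->(0,0)
  e1=(0,1,0) h-->(1,1,1) k-->(1,1)
  e2=(0,0,1) h-->(0,0,1) k-->(1,0)
  result₂ = (0 1 1; 0 1 0)
Equal? same morphism ✓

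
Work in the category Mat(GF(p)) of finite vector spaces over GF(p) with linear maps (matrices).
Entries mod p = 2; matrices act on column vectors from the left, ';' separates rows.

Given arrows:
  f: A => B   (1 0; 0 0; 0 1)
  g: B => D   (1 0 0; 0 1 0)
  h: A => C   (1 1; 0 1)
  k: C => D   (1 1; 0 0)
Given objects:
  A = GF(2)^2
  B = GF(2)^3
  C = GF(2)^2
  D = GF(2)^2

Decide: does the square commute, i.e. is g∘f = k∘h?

Answer: COMMUTES

Trace:
1) trace f;g:
  e0=[1,0] f=>[1,0,0] g=>[1,0]
  e1=[0,1] f=>[0,0,1] g=>[0,0]
  composite₁ = (1 0; 0 0)
2) trace h;k:
  e0=[1,0] h=>[1,0] k=>[1,0]
  e1=[0,1] h=>[1,1] k=>[0,0]
  composite₂ = (1 0; 0 0)
Equal? same morphism ✓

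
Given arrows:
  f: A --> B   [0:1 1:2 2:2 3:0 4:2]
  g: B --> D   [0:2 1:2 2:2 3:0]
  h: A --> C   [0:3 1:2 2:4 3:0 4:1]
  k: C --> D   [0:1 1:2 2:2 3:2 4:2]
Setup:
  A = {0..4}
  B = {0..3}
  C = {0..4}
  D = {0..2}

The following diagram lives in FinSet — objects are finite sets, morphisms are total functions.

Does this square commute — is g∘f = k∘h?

Along f;g (path 1):
  0 f-->1 g-->2
  1 f-->2 g-->2
  2 f-->2 g-->2
  3 f-->0 g-->2
  4 f-->2 g-->2
  composite₁ = [0:2 1:2 2:2 3:2 4:2]
Along h;k (path 2):
  0 h-->3 k-->2
  1 h-->2 k-->2
  2 h-->4 k-->2
  3 h-->0 k-->1
  4 h-->1 k-->2
  composite₂ = [0:2 1:2 2:2 3:1 4:2]
Equal? distinct morphisms ✗

Answer: DOES NOT COMMUTE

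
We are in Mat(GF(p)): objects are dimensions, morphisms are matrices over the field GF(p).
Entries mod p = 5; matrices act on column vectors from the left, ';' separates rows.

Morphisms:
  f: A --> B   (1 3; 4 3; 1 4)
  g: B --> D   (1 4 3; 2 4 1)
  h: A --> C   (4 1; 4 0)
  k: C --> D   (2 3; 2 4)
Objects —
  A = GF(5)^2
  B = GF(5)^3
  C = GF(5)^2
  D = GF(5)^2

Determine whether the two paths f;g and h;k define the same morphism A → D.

1) trace f;g:
  e0=[1,0] f-->[1,4,1] g-->[0,4]
  e1=[0,1] f-->[3,3,4] g-->[2,2]
  composite₁ = (0 2; 4 2)
2) trace h;k:
  e0=[1,0] h-->[4,4] k-->[0,4]
  e1=[0,1] h-->[1,0] k-->[2,2]
  composite₂ = (0 2; 4 2)
Equal? equal; square commutes

Answer: COMMUTES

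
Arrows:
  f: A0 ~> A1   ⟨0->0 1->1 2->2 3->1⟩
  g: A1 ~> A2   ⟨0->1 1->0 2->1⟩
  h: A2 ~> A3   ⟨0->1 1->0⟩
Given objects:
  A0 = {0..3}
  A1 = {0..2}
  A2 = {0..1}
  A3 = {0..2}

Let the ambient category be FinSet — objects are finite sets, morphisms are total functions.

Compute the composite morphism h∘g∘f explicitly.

Answer: ⟨0->0 1->1 2->0 3->1⟩

Trace:
  0 f~>0 g~>1 h~>0
  1 f~>1 g~>0 h~>1
  2 f~>2 g~>1 h~>0
  3 f~>1 g~>0 h~>1
⟦path⟧: ⟨0->0 1->1 2->0 3->1⟩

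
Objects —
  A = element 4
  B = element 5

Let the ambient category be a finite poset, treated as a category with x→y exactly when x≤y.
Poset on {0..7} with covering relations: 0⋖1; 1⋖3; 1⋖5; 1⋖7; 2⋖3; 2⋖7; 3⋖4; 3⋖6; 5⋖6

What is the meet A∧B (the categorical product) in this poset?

{x : x⊑A ∧ x⊑B} = {0,1}  (A=4, B=5)
  0 ⊑ 1
  1 ⊑ 1
glb = 1

Answer: A∧B = 1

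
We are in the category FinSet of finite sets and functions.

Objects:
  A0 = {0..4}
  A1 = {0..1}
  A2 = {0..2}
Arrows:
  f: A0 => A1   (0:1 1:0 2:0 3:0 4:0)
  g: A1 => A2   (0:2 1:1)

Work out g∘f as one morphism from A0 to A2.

Answer: (0:1 1:2 2:2 3:2 4:2)

Trace:
  0 f=>1 g=>1
  1 f=>0 g=>2
  2 f=>0 g=>2
  3 f=>0 g=>2
  4 f=>0 g=>2
⟦path⟧: (0:1 1:2 2:2 3:2 4:2)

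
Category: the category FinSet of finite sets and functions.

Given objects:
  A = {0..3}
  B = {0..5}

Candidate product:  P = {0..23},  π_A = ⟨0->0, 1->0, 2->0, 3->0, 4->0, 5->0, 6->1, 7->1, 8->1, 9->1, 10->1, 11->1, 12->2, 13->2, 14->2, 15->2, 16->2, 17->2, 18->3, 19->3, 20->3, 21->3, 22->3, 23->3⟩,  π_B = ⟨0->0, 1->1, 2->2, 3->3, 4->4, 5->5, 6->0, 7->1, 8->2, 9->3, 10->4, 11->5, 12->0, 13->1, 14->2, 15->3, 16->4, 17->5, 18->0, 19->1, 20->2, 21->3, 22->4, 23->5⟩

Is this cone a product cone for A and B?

|A|·|B| = 4·6 = 24;  |P| = 24
Check the pairing map k ↦ (π_A(k), π_B(k)):
  0 -> (0,0)
  1 -> (0,1)
  2 -> (0,2)
  3 -> (0,3)
  4 -> (0,4)
  5 -> (0,5)
  6 -> (1,0)
  7 -> (1,1)
  8 -> (1,2)
  9 -> (1,3)
  10 -> (1,4)
  11 -> (1,5)
  12 -> (2,0)
  13 -> (2,1)
  14 -> (2,2)
  15 -> (2,3)
  16 -> (2,4)
  17 -> (2,5)
  18 -> (3,0)
  19 -> (3,1)
  20 -> (3,2)
  21 -> (3,3)
  22 -> (3,4)
  23 -> (3,5)
distinct pairs in image: 24 / 24 needed
  → bijection onto A×B; projections well-typed.

Answer: VALID PRODUCT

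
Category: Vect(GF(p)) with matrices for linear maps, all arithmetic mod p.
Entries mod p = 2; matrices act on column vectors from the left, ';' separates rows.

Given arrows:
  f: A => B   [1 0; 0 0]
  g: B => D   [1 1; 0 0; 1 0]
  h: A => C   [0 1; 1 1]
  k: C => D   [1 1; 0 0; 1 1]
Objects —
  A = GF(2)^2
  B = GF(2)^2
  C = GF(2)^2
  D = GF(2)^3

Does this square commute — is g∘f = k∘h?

Along f;g (path 1):
  e0=⟨1,0⟩ f=>⟨1,0⟩ g=>⟨1,0,1⟩
  e1=⟨0,1⟩ f=>⟨0,0⟩ g=>⟨0,0,0⟩
  ⟦path⟧₁ = [1 0; 0 0; 1 0]
Along h;k (path 2):
  e0=⟨1,0⟩ h=>⟨0,1⟩ k=>⟨1,0,1⟩
  e1=⟨0,1⟩ h=>⟨1,1⟩ k=>⟨0,0,0⟩
  ⟦path⟧₂ = [1 0; 0 0; 1 0]
Equal? equal; square commutes

Answer: COMMUTES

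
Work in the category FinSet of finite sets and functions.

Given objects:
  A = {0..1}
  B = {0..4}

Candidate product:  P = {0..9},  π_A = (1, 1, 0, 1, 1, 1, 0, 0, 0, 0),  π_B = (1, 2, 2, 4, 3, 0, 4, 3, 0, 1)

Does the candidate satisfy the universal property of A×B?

|A|·|B| = 2·5 = 10;  |P| = 10
Check the pairing map k ↦ (π_A(k), π_B(k)):
  0 : (1,1)
  1 : (1,2)
  2 : (0,2)
  3 : (1,4)
  4 : (1,3)
  5 : (1,0)
  6 : (0,4)
  7 : (0,3)
  8 : (0,0)
  9 : (0,1)
distinct pairs in image: 10 / 10 needed
  → bijection onto A×B; projections well-typed.

Answer: VALID PRODUCT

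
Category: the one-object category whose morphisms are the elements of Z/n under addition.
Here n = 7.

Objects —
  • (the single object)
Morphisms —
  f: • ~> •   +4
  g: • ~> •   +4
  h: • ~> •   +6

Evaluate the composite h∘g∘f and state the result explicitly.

  0 +4≡4 +4≡1 +6≡0  (mod 7)
composite: +0

Answer: +0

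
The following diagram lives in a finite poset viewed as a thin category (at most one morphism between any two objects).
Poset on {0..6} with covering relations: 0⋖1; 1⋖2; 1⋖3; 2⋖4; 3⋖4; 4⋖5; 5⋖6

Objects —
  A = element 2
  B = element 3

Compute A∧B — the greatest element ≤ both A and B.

Answer: A∧B = 1

Trace:
Lower bounds of A=2 and B=3: {0,1}
  0 ⊑ 1
  1 ⊑ 1
glb = 1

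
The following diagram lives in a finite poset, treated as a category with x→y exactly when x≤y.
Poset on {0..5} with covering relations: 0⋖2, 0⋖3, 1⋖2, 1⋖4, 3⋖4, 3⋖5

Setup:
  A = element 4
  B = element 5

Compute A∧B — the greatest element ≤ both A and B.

{x : x⊑A ∧ x⊑B} = {0,3}  (A=4, B=5)
  0 ⊑ 3
  3 ⊑ 3
glb = 3

Answer: A∧B = 3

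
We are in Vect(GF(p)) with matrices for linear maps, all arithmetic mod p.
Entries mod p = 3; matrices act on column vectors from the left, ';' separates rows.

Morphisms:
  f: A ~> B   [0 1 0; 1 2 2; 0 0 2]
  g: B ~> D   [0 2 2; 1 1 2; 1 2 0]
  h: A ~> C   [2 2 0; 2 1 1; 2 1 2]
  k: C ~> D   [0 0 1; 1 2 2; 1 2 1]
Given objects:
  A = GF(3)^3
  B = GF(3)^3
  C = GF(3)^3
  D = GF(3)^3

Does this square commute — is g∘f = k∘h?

Answer: COMMUTES

Trace:
1) trace f;g:
  e0=⟨1,0,0⟩ f~>⟨0,1,0⟩ g~>⟨2,1,2⟩
  e1=⟨0,1,0⟩ f~>⟨1,2,0⟩ g~>⟨1,0,2⟩
  e2=⟨0,0,1⟩ f~>⟨0,2,2⟩ g~>⟨2,0,1⟩
  ⟦path⟧₁ = [2 1 2; 1 0 0; 2 2 1]
2) trace h;k:
  e0=⟨1,0,0⟩ h~>⟨2,2,2⟩ k~>⟨2,1,2⟩
  e1=⟨0,1,0⟩ h~>⟨2,1,1⟩ k~>⟨1,0,2⟩
  e2=⟨0,0,1⟩ h~>⟨0,1,2⟩ k~>⟨2,0,1⟩
  ⟦path⟧₂ = [2 1 2; 1 0 0; 2 2 1]
Equal? YES — commutes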